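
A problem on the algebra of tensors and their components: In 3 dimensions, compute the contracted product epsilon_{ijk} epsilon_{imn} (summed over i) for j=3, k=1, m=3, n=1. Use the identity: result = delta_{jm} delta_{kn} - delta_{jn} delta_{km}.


Using the identity: epsilon_{ijk} epsilon_{imn} = delta_{jm} delta_{kn} - delta_{jn} delta_{km}.
delta_{33} = 1
delta_{11} = 1
delta_{31} = 0
delta_{13} = 0
Result = 1 * 1 - 0 * 0 = 1 - 0 = 1

1


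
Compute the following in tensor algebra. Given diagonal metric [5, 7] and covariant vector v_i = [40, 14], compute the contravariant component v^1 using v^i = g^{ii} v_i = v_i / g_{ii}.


To raise an index with a diagonal metric: v^i = v_i / g_{ii}.
For index 1: v_1 = 40, g_{11} = 5
v^1 = 40 / 5 = 8

8


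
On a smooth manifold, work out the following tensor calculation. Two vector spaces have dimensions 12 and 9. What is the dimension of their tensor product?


The dimension of a tensor product is the product of dimensions.
dim(V) = 12, dim(W) = 9
dim(V (x) W) = 12 * 9 = 108

108


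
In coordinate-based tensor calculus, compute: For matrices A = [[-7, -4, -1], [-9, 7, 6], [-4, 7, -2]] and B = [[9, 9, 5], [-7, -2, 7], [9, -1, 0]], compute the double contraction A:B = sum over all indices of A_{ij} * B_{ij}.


A:B = sum over all i,j of A_{ij} * B_{ij}.
Row 1: -7*9=-63, -4*9=-36, -1*5=-5 => row sum = -104
Row 2: -9*-7=63, 7*-2=-14, 6*7=42 => row sum = 91
Row 3: -4*9=-36, 7*-1=-7, -2*0=0 => row sum = -43
Total = -104 + 91 + -43 = -56

-56


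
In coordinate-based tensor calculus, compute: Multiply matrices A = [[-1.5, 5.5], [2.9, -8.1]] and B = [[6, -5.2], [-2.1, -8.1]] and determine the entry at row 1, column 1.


(AB)_{ij} = sum_k A_{ik} B_{kj}.
For i=1, j=1:
A_{11} * B_{11} = -1.5 * 6 = -9
A_{12} * B_{21} = 5.5 * -2.1 = -11.55
Sum = -9 + -11.55 = -20.55

-20.55


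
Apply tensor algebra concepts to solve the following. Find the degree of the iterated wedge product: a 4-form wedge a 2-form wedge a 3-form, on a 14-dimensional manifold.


The degree of a wedge product is the sum of the degrees of the individual forms.
Degrees: 4, 2, 3
Total degree = 4 + 2 + 3 = 9

9


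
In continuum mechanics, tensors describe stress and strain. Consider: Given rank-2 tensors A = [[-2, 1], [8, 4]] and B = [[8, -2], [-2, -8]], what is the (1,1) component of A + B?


Tensor addition is component-wise: (A + B)_{ij} = A_{ij} + B_{ij}.
A_{11} = -2
B_{11} = 8
(A + B)_{11} = -2 + 8 = 6

6


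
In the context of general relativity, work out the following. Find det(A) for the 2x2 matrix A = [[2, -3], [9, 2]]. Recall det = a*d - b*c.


For a 2x2 matrix [[a, b], [c, d]], det = a*d - b*c.
a = 2, b = -3, c = 9, d = 2
a*d = 2 * 2 = 4
b*c = -3 * 9 = -27
det = 4 - -27 = 31

31


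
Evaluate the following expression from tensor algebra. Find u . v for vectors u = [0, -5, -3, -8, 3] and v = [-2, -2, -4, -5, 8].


The inner product u . v = sum of u_i * v_i.
Term-by-term: 0 * -2, -5 * -2, -3 * -4, -8 * -5, 3 * 8
Products: 0, 10, 12, 40, 24
Sum = 0 + 10 + 12 + 40 + 24 = 86

86


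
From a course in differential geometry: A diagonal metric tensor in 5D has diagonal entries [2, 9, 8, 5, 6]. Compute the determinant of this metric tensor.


For a diagonal metric, the determinant is the product of diagonal entries.
Diagonal entries: 2, 9, 8, 5, 6
det(g) = 2 * 9 * 8 * 5 * 6 = 4320

4320


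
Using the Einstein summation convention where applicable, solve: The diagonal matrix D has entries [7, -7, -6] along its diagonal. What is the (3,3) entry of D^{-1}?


For a diagonal matrix, the inverse has entries (D^{-1})_{ii} = 1/d_{ii}.
The diagonal entries are: d_{11} = 7, d_{22} = -7, d_{33} = -6
We need (D^{-1})_{33} = 1/d_{33} = 1/-6 = -1/6

-1/6


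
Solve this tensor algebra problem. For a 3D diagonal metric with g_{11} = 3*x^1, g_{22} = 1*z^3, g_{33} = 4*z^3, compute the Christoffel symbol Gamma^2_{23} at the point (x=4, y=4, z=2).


For a diagonal metric, Gamma^k_{ij} = (1/2) g^{kk} (dg_{ik}/dx_j + dg_{jk}/dx_i - dg_{ij}/dx_k).
The metric is diagonal, so g_{ab} = 0 for a != b.
At the given point: g_{11} = 12, g_{22} = 8, g_{33} = 32
g^{22} = 1/8
dg_{22}/dx_3 = dg_{22}/dx_3 = 12
dg_{32}/dx_2 = 0 (off-diagonal)
dg_{23}/dx_2 = 0 (off-diagonal)
Numerator = 12 + 0 - 0 = 12
Gamma^2_{23} = 12 / (2 * 8) = 3/4

3/4


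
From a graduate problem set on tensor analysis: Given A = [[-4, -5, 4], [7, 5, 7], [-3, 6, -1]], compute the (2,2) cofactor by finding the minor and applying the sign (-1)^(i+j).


To find cofactor C_{22}, delete row 2 and column 2.
The resulting 2x2 submatrix is: [[-4, 4], [-3, -1]]
Minor M_{22} = -4*-1 - 4*-3
  = 4 - -12 = 16
Sign = (-1)^(2+2) = (-1)^4 = 1
Cofactor C_{22} = 1 * 16 = 16

16


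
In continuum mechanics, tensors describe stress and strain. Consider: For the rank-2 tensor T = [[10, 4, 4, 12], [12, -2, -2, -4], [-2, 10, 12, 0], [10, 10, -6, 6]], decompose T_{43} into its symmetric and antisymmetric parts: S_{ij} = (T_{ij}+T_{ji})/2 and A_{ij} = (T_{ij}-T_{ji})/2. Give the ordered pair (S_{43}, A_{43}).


T_{43} = -6
T_{34} = 0
S_{43} = (-6 + 0)/2 = -6/2 = -3
A_{43} = (-6 - 0)/2 = -6/2 = -3
Check: S + A = -3 + -3 = -6 = T_{43}.

(-3, -3)


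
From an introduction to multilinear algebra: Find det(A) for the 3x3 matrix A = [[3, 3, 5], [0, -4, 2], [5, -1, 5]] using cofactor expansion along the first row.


Expanding along the first row, det(A) = a11*M_11 - a12*M_12 + a13*M_13, where M_1j is the (1,j) minor.
Minor M_11 = -4*5 - 2*-1 = -18
Minor M_12 = 0*5 - 2*5 = -10
Minor M_13 = 0*-1 - -4*5 = 20
det = 3*(-18) - 3*(-10) + 5*(20)
    = -54 - -30 + 100
    = 76

76


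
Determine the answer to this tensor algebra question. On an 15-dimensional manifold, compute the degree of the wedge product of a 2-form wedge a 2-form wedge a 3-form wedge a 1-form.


The degree of a wedge product is the sum of the degrees of the individual forms.
Degrees: 2, 2, 3, 1
Total degree = 2 + 2 + 3 + 1 = 8

8


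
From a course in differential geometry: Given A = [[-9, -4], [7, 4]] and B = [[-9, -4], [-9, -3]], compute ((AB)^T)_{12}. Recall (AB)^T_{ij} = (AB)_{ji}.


(AB)^T_{ij} = (AB)_{ji} = sum_k A_{jk} B_{ki}.
For i=1, j=2 we need (AB)_{21}:
A_{21} * B_{11} = 7 * -9 = -63
A_{22} * B_{21} = 4 * -9 = -36
Sum = -63 + -36 = -99

-99


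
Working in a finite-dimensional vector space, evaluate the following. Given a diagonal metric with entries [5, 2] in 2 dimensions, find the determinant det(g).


For a diagonal metric, the determinant is the product of diagonal entries.
Diagonal entries: 5, 2
det(g) = 5 * 2 = 10

10


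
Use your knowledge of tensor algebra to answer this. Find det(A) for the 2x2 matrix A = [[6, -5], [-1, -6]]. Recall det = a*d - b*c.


For a 2x2 matrix [[a, b], [c, d]], det = a*d - b*c.
a = 6, b = -5, c = -1, d = -6
a*d = 6 * -6 = -36
b*c = -5 * -1 = 5
det = -36 - 5 = -41

-41


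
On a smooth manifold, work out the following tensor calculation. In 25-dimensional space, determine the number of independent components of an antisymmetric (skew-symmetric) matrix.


An antisymmetric rank-2 tensor satisfies A_{ij} = -A_{ji}, so diagonal entries are zero.
The independent components are the upper-triangular entries: C(n, 2) = n(n-1)/2.
n = 25
C(25, 2) = 25 * 24 / 2 = 600 / 2 = 300

300


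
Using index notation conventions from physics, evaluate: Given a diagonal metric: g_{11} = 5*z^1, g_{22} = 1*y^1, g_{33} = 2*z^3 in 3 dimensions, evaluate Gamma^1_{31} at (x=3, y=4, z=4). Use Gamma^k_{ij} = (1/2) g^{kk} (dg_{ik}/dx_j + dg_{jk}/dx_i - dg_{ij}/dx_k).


For a diagonal metric, Gamma^k_{ij} = (1/2) g^{kk} (dg_{ik}/dx_j + dg_{jk}/dx_i - dg_{ij}/dx_k).
The metric is diagonal, so g_{ab} = 0 for a != b.
At the given point: g_{11} = 20, g_{22} = 4, g_{33} = 128
g^{11} = 1/20
dg_{31}/dx_1 = 0 (off-diagonal)
dg_{11}/dx_3 = dg_{11}/dx_3 = 5
dg_{31}/dx_1 = 0 (off-diagonal)
Numerator = 0 + 5 - 0 = 5
Gamma^1_{31} = 5 / (2 * 20) = 1/8

1/8


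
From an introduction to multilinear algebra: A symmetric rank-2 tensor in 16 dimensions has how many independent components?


A symmetric rank-2 tensor in d dimensions has d(d+1)/2 independent components.
d = 16
d(d+1)/2 = 16 * 17 / 2 = 272 / 2 = 136

136


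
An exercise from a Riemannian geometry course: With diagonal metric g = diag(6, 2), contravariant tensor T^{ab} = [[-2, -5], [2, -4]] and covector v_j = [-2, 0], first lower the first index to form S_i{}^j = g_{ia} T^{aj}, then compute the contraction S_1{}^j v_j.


Step 1: lower the first index. For a diagonal metric, g_{ia} T^{aj} = g_{ii} T^{ij} (no sum on i).
g_{11} = 6
S_1{}^1 = 6 * T^{11} = 6 * -2 = -12
S_1{}^2 = 6 * T^{12} = 6 * -5 = -30
Step 2: contract S_1{}^j with v_j.
S_1{}^1 * v_1 = -12 * -2 = 24
S_1{}^2 * v_2 = -30 * 0 = 0
Result = 24 + 0 = 24

24


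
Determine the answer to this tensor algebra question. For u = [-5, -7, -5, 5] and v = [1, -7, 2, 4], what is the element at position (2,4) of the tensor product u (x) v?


The outer product entry T_{ij} = u_i * v_j.
We need i=2, j=4.
u_2 = -7, v_4 = 4
T_{2,4} = -7 * 4 = -28

-28


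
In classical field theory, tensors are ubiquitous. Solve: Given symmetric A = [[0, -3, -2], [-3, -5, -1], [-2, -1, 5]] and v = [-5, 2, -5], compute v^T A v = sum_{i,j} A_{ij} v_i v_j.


First compute Av:
(Av)_1 = 0*-5 + -3*2 + -2*-5 = 4
(Av)_2 = -3*-5 + -5*2 + -1*-5 = 10
(Av)_3 = -2*-5 + -1*2 + 5*-5 = -17
Av = [4, 10, -17]
Then v^T (Av) = -5*4 + 2*10 + -5*-17
= -20 + 20 + 85 = 85

85


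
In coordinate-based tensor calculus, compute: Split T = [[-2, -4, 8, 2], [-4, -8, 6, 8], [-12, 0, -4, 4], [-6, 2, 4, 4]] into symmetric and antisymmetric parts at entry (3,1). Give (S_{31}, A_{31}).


T_{31} = -12
T_{13} = 8
S_{31} = (-12 + 8)/2 = -4/2 = -2
A_{31} = (-12 - 8)/2 = -20/2 = -10
Check: S + A = -2 + -10 = -12 = T_{31}.

(-2, -10)


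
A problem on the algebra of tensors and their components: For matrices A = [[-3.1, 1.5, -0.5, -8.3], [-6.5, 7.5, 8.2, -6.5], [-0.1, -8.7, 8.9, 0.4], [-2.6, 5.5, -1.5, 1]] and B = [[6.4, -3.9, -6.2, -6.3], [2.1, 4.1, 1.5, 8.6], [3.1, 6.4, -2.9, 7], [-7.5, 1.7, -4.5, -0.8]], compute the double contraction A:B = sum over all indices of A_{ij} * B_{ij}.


A:B = sum over all i,j of A_{ij} * B_{ij}.
Row 1: -3.1*6.4=-19.84, 1.5*-3.9=-5.85, -0.5*-6.2=3.1, -8.3*-6.3=52.29 => row sum = 29.7
Row 2: -6.5*2.1=-13.65, 7.5*4.1=30.75, 8.2*1.5=12.3, -6.5*8.6=-55.9 => row sum = -26.5
Row 3: -0.1*3.1=-0.31, -8.7*6.4=-55.68, 8.9*-2.9=-25.81, 0.4*7=2.8 => row sum = -79
Row 4: -2.6*-7.5=19.5, 5.5*1.7=9.35, -1.5*-4.5=6.75, 1*-0.8=-0.8 => row sum = 34.8
Total = 29.7 + -26.5 + -79 + 34.8 = -41

-41


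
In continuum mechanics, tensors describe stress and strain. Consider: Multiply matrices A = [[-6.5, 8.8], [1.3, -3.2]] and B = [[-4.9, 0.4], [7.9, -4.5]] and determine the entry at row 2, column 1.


(AB)_{ij} = sum_k A_{ik} B_{kj}.
For i=2, j=1:
A_{21} * B_{11} = 1.3 * -4.9 = -6.37
A_{22} * B_{21} = -3.2 * 7.9 = -25.28
Sum = -6.37 + -25.28 = -31.65

-31.65


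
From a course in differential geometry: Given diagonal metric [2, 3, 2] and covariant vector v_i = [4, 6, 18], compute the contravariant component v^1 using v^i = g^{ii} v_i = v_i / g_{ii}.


To raise an index with a diagonal metric: v^i = v_i / g_{ii}.
For index 1: v_1 = 4, g_{11} = 2
v^1 = 4 / 2 = 2

2


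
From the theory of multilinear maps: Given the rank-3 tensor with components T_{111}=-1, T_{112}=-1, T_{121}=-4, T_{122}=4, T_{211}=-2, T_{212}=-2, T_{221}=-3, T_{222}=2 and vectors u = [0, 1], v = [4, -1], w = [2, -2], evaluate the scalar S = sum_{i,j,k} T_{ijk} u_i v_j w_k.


S = sum over i,j,k of T_{ijk} u_i v_j w_k. Expanding all 8 terms:
T_{111}*u_1*v_1*w_1 = -1*0*4*2 = 0  (running total: 0)
T_{112}*u_1*v_1*w_2 = -1*0*4*-2 = 0  (running total: 0)
T_{121}*u_1*v_2*w_1 = -4*0*-1*2 = 0  (running total: 0)
T_{122}*u_1*v_2*w_2 = 4*0*-1*-2 = 0  (running total: 0)
T_{211}*u_2*v_1*w_1 = -2*1*4*2 = -16  (running total: -16)
T_{212}*u_2*v_1*w_2 = -2*1*4*-2 = 16  (running total: 0)
T_{221}*u_2*v_2*w_1 = -3*1*-1*2 = 6  (running total: 6)
T_{222}*u_2*v_2*w_2 = 2*1*-1*-2 = 4  (running total: 10)
S = 10

10


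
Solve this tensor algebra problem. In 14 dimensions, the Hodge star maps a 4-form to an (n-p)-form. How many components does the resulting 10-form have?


The Hodge dual of a p-form on an n-dimensional manifold is an (n-p)-form.
n = 14, p = 4, so dual degree = 14 - 4 = 10
The number of components is C(n, n-p) = C(14, 10) = 1001

1001


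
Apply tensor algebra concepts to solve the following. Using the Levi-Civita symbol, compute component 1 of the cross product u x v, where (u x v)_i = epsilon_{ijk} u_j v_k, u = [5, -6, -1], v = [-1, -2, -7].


(u x v)_1 = sum_{j,k} epsilon_{1jk} u_j v_k. Only permutations of (1,2,3) contribute; the two non-zero terms are:
eps_{123} u_2 v_3 = 1 * -6 * -7 = 42
eps_{132} u_3 v_2 = -1 * -1 * -2 = -2
(u x v)_1 = 40

40


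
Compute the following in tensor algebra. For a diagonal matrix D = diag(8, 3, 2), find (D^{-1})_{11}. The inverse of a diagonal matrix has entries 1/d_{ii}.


For a diagonal matrix, the inverse has entries (D^{-1})_{ii} = 1/d_{ii}.
The diagonal entries are: d_{11} = 8, d_{22} = 3, d_{33} = 2
We need (D^{-1})_{11} = 1/d_{11} = 1/8 = 1/8

1/8


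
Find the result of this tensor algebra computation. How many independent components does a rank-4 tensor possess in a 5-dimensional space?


The number of components of a rank-r tensor in d dimensions is d^r.
Here d = 5 and r = 4.
5^4 = 625

625


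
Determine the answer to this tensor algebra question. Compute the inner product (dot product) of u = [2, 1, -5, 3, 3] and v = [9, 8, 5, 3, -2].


The inner product u . v = sum of u_i * v_i.
Term-by-term: 2 * 9, 1 * 8, -5 * 5, 3 * 3, 3 * -2
Products: 18, 8, -25, 9, -6
Sum = 18 + 8 + -25 + 9 + -6 = 4

4


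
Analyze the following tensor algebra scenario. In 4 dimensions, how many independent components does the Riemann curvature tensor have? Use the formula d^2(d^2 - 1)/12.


The Riemann tensor in d dimensions has d^2(d^2 - 1)/12 independent components.
d = 4, so d^2 = 16
d^2 - 1 = 15
d^2(d^2 - 1) = 16 * 15 = 240
Divide by 12: 240 / 12 = 20

20


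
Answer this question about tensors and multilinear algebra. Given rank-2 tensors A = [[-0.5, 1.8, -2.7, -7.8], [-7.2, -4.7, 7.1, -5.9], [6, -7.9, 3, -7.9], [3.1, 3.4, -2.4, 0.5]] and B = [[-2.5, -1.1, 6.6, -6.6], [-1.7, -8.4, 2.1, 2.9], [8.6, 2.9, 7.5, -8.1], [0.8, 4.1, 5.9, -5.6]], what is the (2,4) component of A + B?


Tensor addition is component-wise: (A + B)_{ij} = A_{ij} + B_{ij}.
A_{24} = -5.9
B_{24} = 2.9
(A + B)_{24} = -5.9 + 2.9 = -3

-3


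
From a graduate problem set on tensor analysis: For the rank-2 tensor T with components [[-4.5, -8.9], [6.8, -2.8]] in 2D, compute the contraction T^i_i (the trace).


The contraction (trace) of a rank-2 tensor is the sum of its diagonal elements.
Diagonal entries: A[1,1] = -4.5, A[2,2] = -2.8
Tr(A) = -4.5 + -2.8 = -7.3

-7.3


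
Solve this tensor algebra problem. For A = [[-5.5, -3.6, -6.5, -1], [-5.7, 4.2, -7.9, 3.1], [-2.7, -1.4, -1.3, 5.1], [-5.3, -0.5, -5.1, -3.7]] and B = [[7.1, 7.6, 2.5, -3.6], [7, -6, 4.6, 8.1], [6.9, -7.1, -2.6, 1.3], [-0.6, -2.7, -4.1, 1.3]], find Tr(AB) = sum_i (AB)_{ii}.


Tr(AB) = sum_i (AB)_{ii} where (AB)_{ii} = sum_k A_{ik} B_{ki}.
(AB)_{11} = -5.5*7.1 + -3.6*7 + -6.5*6.9 + -1*-0.6 = -108.5
(AB)_{22} = -5.7*7.6 + 4.2*-6 + -7.9*-7.1 + 3.1*-2.7 = -20.8
(AB)_{33} = -2.7*2.5 + -1.4*4.6 + -1.3*-2.6 + 5.1*-4.1 = -30.72
(AB)_{44} = -5.3*-3.6 + -0.5*8.1 + -5.1*1.3 + -3.7*1.3 = 3.59
Tr(AB) = -108.5 + -20.8 + -30.72 + 3.59 = -156.43

-156.43


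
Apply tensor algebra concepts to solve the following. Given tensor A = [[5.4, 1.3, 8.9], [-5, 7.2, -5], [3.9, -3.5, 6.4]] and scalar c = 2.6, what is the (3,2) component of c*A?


Scalar multiplication: (cA)_{ij} = c * A_{ij}.
c = 2.6
A_{32} = -3.5
(cA)_{32} = 2.6 * -3.5 = -9.1

-9.1


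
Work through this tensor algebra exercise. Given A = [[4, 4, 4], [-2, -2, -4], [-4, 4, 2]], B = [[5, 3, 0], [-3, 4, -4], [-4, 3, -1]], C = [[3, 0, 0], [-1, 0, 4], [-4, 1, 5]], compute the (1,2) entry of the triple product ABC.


(ABC)_{12} = sum_m (AB)_{1m} C_{m2}. First compute row 1 of AB.
(AB)_{11} = 4*5 + 4*-3 + 4*-4 = -8
(AB)_{12} = 4*3 + 4*4 + 4*3 = 40
(AB)_{13} = 4*0 + 4*-4 + 4*-1 = -20
Now contract with column 2 of C:
(AB)_{11} * C_{12} = -8 * 0 = 0
(AB)_{12} * C_{22} = 40 * 0 = 0
(AB)_{13} * C_{32} = -20 * 1 = -20
(ABC)_{12} = 0 + 0 + -20 = -20

-20


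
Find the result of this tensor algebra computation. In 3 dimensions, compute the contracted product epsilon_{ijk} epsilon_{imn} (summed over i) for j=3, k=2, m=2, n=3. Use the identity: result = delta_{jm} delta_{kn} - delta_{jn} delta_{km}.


Using the identity: epsilon_{ijk} epsilon_{imn} = delta_{jm} delta_{kn} - delta_{jn} delta_{km}.
delta_{32} = 0
delta_{23} = 0
delta_{33} = 1
delta_{22} = 1
Result = 0 * 0 - 1 * 1 = 0 - 1 = -1

-1


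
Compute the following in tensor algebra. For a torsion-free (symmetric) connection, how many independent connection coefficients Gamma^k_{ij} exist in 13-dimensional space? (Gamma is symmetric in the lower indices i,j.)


Christoffel symbols Gamma^k_{ij} are symmetric in i,j, so there are d * d(d+1)/2 independent symbols.
d = 13
d(d+1)/2 = 13 * 14 / 2 = 91
Total = 13 * 91 = 1183

1183


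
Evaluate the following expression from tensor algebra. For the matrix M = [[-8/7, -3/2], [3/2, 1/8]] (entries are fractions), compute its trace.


The trace is the sum of diagonal entries.
Diagonal: M[1,1] = -8/7, M[2,2] = 1/8
Tr(M) = -8/7 + 1/8
Computing step by step:
After adding M[1,1]: -8/7
After adding M[2,2]: -57/56
Tr(M) = -57/56

-57/56


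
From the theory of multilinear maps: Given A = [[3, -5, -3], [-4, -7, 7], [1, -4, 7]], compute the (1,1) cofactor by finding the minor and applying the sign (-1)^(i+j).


To find cofactor C_{11}, delete row 1 and column 1.
The resulting 2x2 submatrix is: [[-7, 7], [-4, 7]]
Minor M_{11} = -7*7 - 7*-4
  = -49 - -28 = -21
Sign = (-1)^(1+1) = (-1)^2 = 1
Cofactor C_{11} = 1 * -21 = -21

-21


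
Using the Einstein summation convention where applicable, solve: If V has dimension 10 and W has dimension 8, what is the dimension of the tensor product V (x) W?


The dimension of a tensor product is the product of dimensions.
dim(V) = 10, dim(W) = 8
dim(V (x) W) = 10 * 8 = 80

80


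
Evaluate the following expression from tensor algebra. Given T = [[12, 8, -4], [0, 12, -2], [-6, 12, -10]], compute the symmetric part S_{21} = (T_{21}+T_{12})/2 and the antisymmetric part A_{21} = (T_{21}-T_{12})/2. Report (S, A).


T_{21} = 0
T_{12} = 8
S_{21} = (0 + 8)/2 = 8/2 = 4
A_{21} = (0 - 8)/2 = -8/2 = -4
Check: S + A = 4 + -4 = 0 = T_{21}.

(4, -4)


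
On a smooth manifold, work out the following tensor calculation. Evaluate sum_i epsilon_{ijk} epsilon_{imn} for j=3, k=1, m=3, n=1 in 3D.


Using the identity: epsilon_{ijk} epsilon_{imn} = delta_{jm} delta_{kn} - delta_{jn} delta_{km}.
delta_{33} = 1
delta_{11} = 1
delta_{31} = 0
delta_{13} = 0
Result = 1 * 1 - 0 * 0 = 1 - 0 = 1

1


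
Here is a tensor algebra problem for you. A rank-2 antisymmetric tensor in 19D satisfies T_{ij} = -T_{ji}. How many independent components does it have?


An antisymmetric rank-2 tensor satisfies A_{ij} = -A_{ji}, so diagonal entries are zero.
The independent components are the upper-triangular entries: C(n, 2) = n(n-1)/2.
n = 19
C(19, 2) = 19 * 18 / 2 = 342 / 2 = 171

171


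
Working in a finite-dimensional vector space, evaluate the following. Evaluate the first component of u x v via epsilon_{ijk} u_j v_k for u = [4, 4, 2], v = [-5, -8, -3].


(u x v)_1 = sum_{j,k} epsilon_{1jk} u_j v_k. Only permutations of (1,2,3) contribute; the two non-zero terms are:
eps_{123} u_2 v_3 = 1 * 4 * -3 = -12
eps_{132} u_3 v_2 = -1 * 2 * -8 = 16
(u x v)_1 = 4

4


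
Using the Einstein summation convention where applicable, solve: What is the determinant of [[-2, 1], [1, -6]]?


For a 2x2 matrix [[a, b], [c, d]], det = a*d - b*c.
a = -2, b = 1, c = 1, d = -6
a*d = -2 * -6 = 12
b*c = 1 * 1 = 1
det = 12 - 1 = 11

11


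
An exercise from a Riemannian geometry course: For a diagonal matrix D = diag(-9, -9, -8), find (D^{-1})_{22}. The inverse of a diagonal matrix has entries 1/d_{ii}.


For a diagonal matrix, the inverse has entries (D^{-1})_{ii} = 1/d_{ii}.
The diagonal entries are: d_{11} = -9, d_{22} = -9, d_{33} = -8
We need (D^{-1})_{22} = 1/d_{22} = 1/-9 = -1/9

-1/9


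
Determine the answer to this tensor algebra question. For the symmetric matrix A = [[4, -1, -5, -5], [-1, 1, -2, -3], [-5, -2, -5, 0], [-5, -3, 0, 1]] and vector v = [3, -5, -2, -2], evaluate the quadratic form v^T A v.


First compute Av:
(Av)_1 = 4*3 + -1*-5 + -5*-2 + -5*-2 = 37
(Av)_2 = -1*3 + 1*-5 + -2*-2 + -3*-2 = 2
(Av)_3 = -5*3 + -2*-5 + -5*-2 + 0*-2 = 5
(Av)_4 = -5*3 + -3*-5 + 0*-2 + 1*-2 = -2
Av = [37, 2, 5, -2]
Then v^T (Av) = 3*37 + -5*2 + -2*5 + -2*-2
= 111 + -10 + -10 + 4 = 95

95


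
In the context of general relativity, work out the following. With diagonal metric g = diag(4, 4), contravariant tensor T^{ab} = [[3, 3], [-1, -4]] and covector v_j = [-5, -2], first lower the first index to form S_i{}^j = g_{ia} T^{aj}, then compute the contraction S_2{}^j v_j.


Step 1: lower the first index. For a diagonal metric, g_{ia} T^{aj} = g_{ii} T^{ij} (no sum on i).
g_{22} = 4
S_2{}^1 = 4 * T^{21} = 4 * -1 = -4
S_2{}^2 = 4 * T^{22} = 4 * -4 = -16
Step 2: contract S_2{}^j with v_j.
S_2{}^1 * v_1 = -4 * -5 = 20
S_2{}^2 * v_2 = -16 * -2 = 32
Result = 20 + 32 = 52

52


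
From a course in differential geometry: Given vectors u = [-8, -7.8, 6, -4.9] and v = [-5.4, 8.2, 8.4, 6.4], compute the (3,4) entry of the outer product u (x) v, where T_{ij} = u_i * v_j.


The outer product entry T_{ij} = u_i * v_j.
We need i=3, j=4.
u_3 = 6, v_4 = 6.4
T_{3,4} = 6 * 6.4 = 38.4

38.4


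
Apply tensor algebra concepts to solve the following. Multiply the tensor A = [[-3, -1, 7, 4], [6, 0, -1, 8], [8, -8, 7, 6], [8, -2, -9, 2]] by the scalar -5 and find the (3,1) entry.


Scalar multiplication: (cA)_{ij} = c * A_{ij}.
c = -5
A_{31} = 8
(cA)_{31} = -5 * 8 = -40

-40


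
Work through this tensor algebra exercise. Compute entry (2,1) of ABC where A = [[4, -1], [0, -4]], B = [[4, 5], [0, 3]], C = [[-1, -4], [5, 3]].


(ABC)_{21} = sum_m (AB)_{2m} C_{m1}. First compute row 2 of AB.
(AB)_{21} = 0*4 + -4*0 = 0
(AB)_{22} = 0*5 + -4*3 = -12
Now contract with column 1 of C:
(AB)_{21} * C_{11} = 0 * -1 = 0
(AB)_{22} * C_{21} = -12 * 5 = -60
(ABC)_{21} = 0 + -60 = -60

-60


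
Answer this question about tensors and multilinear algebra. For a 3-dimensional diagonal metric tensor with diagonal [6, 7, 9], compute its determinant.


For a diagonal metric, the determinant is the product of diagonal entries.
Diagonal entries: 6, 7, 9
det(g) = 6 * 7 * 9 = 378

378


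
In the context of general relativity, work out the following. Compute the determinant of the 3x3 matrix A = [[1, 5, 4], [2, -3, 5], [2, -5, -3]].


Expanding along the first row, det(A) = a11*M_11 - a12*M_12 + a13*M_13, where M_1j is the (1,j) minor.
Minor M_11 = -3*-3 - 5*-5 = 34
Minor M_12 = 2*-3 - 5*2 = -16
Minor M_13 = 2*-5 - -3*2 = -4
det = 1*(34) - 5*(-16) + 4*(-4)
    = 34 - -80 + -16
    = 98

98


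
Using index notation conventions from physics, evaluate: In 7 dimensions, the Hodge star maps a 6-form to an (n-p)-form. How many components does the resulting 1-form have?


The Hodge dual of a p-form on an n-dimensional manifold is an (n-p)-form.
n = 7, p = 6, so dual degree = 7 - 6 = 1
The number of components is C(n, n-p) = C(7, 1) = 7

7


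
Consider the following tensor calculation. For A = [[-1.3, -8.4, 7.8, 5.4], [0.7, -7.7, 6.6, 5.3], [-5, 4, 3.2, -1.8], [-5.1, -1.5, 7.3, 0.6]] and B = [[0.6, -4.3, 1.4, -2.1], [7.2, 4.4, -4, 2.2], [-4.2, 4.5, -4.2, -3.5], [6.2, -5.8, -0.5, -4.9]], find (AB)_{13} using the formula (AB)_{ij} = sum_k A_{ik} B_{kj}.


(AB)_{ij} = sum_k A_{ik} B_{kj}.
For i=1, j=3:
A_{11} * B_{13} = -1.3 * 1.4 = -1.82
A_{12} * B_{23} = -8.4 * -4 = 33.6
A_{13} * B_{33} = 7.8 * -4.2 = -32.76
A_{14} * B_{43} = 5.4 * -0.5 = -2.7
Sum = -1.82 + 33.6 + -32.76 + -2.7 = -3.68

-3.68


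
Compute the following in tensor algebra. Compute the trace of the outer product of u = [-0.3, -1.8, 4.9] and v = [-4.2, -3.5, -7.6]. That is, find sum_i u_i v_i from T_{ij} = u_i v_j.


The outer product gives T_{ij} = u_i v_j.
The trace (contraction) is Tr(T) = sum_i T_{ii} = sum_i u_i v_i.
Diagonal entries:
T_{11} = u_1 * v_1 = -0.3 * -4.2 = 1.26
T_{22} = u_2 * v_2 = -1.8 * -3.5 = 6.3
T_{33} = u_3 * v_3 = 4.9 * -7.6 = -37.24
Tr(T) = 1.26 + 6.3 + -37.24 = -29.68

-29.68


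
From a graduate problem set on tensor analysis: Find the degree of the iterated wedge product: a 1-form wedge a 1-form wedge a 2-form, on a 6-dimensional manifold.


The degree of a wedge product is the sum of the degrees of the individual forms.
Degrees: 1, 1, 2
Total degree = 1 + 1 + 2 = 4

4


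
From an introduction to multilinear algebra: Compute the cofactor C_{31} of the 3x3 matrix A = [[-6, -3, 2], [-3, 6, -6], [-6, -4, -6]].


To find cofactor C_{31}, delete row 3 and column 1.
The resulting 2x2 submatrix is: [[-3, 2], [6, -6]]
Minor M_{31} = -3*-6 - 2*6
  = 18 - 12 = 6
Sign = (-1)^(3+1) = (-1)^4 = 1
Cofactor C_{31} = 1 * 6 = 6

6


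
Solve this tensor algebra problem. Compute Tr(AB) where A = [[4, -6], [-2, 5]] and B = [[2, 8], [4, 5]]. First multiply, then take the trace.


Tr(AB) = sum_i (AB)_{ii} where (AB)_{ii} = sum_k A_{ik} B_{ki}.
(AB)_{11} = 4*2 + -6*4 = -16
(AB)_{22} = -2*8 + 5*5 = 9
Tr(AB) = -16 + 9 = -7

-7


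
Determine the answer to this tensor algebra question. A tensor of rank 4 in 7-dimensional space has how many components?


The number of components of a rank-r tensor in d dimensions is d^r.
Here d = 7 and r = 4.
7^4 = 2401

2401


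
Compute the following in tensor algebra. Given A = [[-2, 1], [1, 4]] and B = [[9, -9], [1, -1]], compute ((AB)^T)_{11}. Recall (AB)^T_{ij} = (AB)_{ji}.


(AB)^T_{ij} = (AB)_{ji} = sum_k A_{jk} B_{ki}.
For i=1, j=1 we need (AB)_{11}:
A_{11} * B_{11} = -2 * 9 = -18
A_{12} * B_{21} = 1 * 1 = 1
Sum = -18 + 1 = -17

-17


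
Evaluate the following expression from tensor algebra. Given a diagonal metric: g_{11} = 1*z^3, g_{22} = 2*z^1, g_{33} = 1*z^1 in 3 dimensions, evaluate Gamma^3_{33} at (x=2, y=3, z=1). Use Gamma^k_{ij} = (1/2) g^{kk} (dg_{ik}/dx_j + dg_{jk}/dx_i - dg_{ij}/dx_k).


For a diagonal metric, Gamma^k_{ij} = (1/2) g^{kk} (dg_{ik}/dx_j + dg_{jk}/dx_i - dg_{ij}/dx_k).
The metric is diagonal, so g_{ab} = 0 for a != b.
At the given point: g_{11} = 1, g_{22} = 2, g_{33} = 1
g^{33} = 1/1
dg_{33}/dx_3 = dg_{33}/dx_3 = 1
dg_{33}/dx_3 = dg_{33}/dx_3 = 1
dg_{33}/dx_3 = dg_{33}/dx_3 = 1
Numerator = 1 + 1 - 1 = 1
Gamma^3_{33} = 1 / (2 * 1) = 1/2

1/2


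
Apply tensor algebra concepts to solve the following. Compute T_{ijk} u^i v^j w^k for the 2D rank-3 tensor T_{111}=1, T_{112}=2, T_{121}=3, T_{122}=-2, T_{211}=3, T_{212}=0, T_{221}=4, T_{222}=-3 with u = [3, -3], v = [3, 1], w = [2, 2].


S = sum over i,j,k of T_{ijk} u_i v_j w_k. Expanding all 8 terms:
T_{111}*u_1*v_1*w_1 = 1*3*3*2 = 18  (running total: 18)
T_{112}*u_1*v_1*w_2 = 2*3*3*2 = 36  (running total: 54)
T_{121}*u_1*v_2*w_1 = 3*3*1*2 = 18  (running total: 72)
T_{122}*u_1*v_2*w_2 = -2*3*1*2 = -12  (running total: 60)
T_{211}*u_2*v_1*w_1 = 3*-3*3*2 = -54  (running total: 6)
T_{212}*u_2*v_1*w_2 = 0*-3*3*2 = 0  (running total: 6)
T_{221}*u_2*v_2*w_1 = 4*-3*1*2 = -24  (running total: -18)
T_{222}*u_2*v_2*w_2 = -3*-3*1*2 = 18  (running total: 0)
S = 0

0


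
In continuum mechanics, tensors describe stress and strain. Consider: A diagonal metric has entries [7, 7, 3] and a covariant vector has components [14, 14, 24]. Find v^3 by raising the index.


To raise an index with a diagonal metric: v^i = v_i / g_{ii}.
For index 3: v_3 = 24, g_{33} = 3
v^3 = 24 / 3 = 8

8


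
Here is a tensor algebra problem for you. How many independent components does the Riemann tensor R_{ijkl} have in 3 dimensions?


The Riemann tensor in d dimensions has d^2(d^2 - 1)/12 independent components.
d = 3, so d^2 = 9
d^2 - 1 = 8
d^2(d^2 - 1) = 9 * 8 = 72
Divide by 12: 72 / 12 = 6

6


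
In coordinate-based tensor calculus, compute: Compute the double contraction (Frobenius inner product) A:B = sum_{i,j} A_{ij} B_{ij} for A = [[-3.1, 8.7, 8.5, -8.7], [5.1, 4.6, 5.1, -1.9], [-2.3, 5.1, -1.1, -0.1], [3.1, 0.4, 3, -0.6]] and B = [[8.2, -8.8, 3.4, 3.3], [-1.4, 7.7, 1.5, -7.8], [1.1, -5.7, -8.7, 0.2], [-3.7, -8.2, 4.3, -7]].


A:B = sum over all i,j of A_{ij} * B_{ij}.
Row 1: -3.1*8.2=-25.42, 8.7*-8.8=-76.56, 8.5*3.4=28.9, -8.7*3.3=-28.71 => row sum = -101.79
Row 2: 5.1*-1.4=-7.14, 4.6*7.7=35.42, 5.1*1.5=7.65, -1.9*-7.8=14.82 => row sum = 50.75
Row 3: -2.3*1.1=-2.53, 5.1*-5.7=-29.07, -1.1*-8.7=9.57, -0.1*0.2=-0.02 => row sum = -22.05
Row 4: 3.1*-3.7=-11.47, 0.4*-8.2=-3.28, 3*4.3=12.9, -0.6*-7=4.2 => row sum = 2.35
Total = -101.79 + 50.75 + -22.05 + 2.35 = -70.74

-70.74


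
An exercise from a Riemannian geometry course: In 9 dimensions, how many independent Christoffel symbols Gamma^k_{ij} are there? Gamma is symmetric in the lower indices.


Christoffel symbols Gamma^k_{ij} are symmetric in i,j, so there are d * d(d+1)/2 independent symbols.
d = 9
d(d+1)/2 = 9 * 10 / 2 = 45
Total = 9 * 45 = 405

405


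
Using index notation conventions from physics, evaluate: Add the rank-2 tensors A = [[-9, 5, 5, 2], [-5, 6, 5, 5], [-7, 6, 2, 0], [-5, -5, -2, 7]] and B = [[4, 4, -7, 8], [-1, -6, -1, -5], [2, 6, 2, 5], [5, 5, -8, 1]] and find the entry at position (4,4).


Tensor addition is component-wise: (A + B)_{ij} = A_{ij} + B_{ij}.
A_{44} = 7
B_{44} = 1
(A + B)_{44} = 7 + 1 = 8

8


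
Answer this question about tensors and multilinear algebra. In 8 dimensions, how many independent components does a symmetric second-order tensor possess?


A symmetric rank-2 tensor in d dimensions has d(d+1)/2 independent components.
d = 8
d(d+1)/2 = 8 * 9 / 2 = 72 / 2 = 36

36


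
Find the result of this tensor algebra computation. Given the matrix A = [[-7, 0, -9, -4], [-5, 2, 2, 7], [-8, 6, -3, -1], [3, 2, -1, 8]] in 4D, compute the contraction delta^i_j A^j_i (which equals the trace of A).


The contraction (trace) of a rank-2 tensor is the sum of its diagonal elements.
Diagonal entries: A[1,1] = -7, A[2,2] = 2, A[3,3] = -3, A[4,4] = 8
Tr(A) = -7 + 2 + -3 + 8 = 0

0


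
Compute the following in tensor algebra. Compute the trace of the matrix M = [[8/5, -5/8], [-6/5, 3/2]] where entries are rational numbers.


The trace is the sum of diagonal entries.
Diagonal: M[1,1] = 8/5, M[2,2] = 3/2
Tr(M) = 8/5 + 3/2
Computing step by step:
After adding M[1,1]: 8/5
After adding M[2,2]: 31/10
Tr(M) = 31/10

31/10


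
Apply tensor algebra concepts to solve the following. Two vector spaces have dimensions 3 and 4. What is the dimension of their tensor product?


The dimension of a tensor product is the product of dimensions.
dim(V) = 3, dim(W) = 4
dim(V (x) W) = 3 * 4 = 12

12


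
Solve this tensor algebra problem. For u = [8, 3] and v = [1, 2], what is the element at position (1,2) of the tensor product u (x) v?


The outer product entry T_{ij} = u_i * v_j.
We need i=1, j=2.
u_1 = 8, v_2 = 2
T_{1,2} = 8 * 2 = 16

16


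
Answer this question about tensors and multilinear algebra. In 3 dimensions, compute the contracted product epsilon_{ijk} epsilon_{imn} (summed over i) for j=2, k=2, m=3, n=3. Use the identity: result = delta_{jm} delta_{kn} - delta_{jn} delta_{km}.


Using the identity: epsilon_{ijk} epsilon_{imn} = delta_{jm} delta_{kn} - delta_{jn} delta_{km}.
delta_{23} = 0
delta_{23} = 0
delta_{23} = 0
delta_{23} = 0
Result = 0 * 0 - 0 * 0 = 0 - 0 = 0

0


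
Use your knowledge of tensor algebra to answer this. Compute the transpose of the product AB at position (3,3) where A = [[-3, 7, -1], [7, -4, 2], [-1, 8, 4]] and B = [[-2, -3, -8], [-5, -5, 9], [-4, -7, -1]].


(AB)^T_{ij} = (AB)_{ji} = sum_k A_{jk} B_{ki}.
For i=3, j=3 we need (AB)_{33}:
A_{31} * B_{13} = -1 * -8 = 8
A_{32} * B_{23} = 8 * 9 = 72
A_{33} * B_{33} = 4 * -1 = -4
Sum = 8 + 72 + -4 = 76

76


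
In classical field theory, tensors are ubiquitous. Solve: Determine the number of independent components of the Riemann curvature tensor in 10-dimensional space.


The Riemann tensor in d dimensions has d^2(d^2 - 1)/12 independent components.
d = 10, so d^2 = 100
d^2 - 1 = 99
d^2(d^2 - 1) = 100 * 99 = 9900
Divide by 12: 9900 / 12 = 825

825


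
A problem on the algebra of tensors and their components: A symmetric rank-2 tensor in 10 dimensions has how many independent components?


A symmetric rank-2 tensor in d dimensions has d(d+1)/2 independent components.
d = 10
d(d+1)/2 = 10 * 11 / 2 = 110 / 2 = 55

55


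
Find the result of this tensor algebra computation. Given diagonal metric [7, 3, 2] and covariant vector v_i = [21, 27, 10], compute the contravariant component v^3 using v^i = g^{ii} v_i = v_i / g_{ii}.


To raise an index with a diagonal metric: v^i = v_i / g_{ii}.
For index 3: v_3 = 10, g_{33} = 2
v^3 = 10 / 2 = 5

5


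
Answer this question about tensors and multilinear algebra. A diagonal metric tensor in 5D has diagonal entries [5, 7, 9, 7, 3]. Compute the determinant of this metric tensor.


For a diagonal metric, the determinant is the product of diagonal entries.
Diagonal entries: 5, 7, 9, 7, 3
det(g) = 5 * 7 * 9 * 7 * 3 = 6615

6615


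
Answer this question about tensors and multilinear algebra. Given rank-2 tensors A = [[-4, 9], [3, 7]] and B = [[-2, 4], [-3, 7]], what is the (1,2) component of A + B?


Tensor addition is component-wise: (A + B)_{ij} = A_{ij} + B_{ij}.
A_{12} = 9
B_{12} = 4
(A + B)_{12} = 9 + 4 = 13

13


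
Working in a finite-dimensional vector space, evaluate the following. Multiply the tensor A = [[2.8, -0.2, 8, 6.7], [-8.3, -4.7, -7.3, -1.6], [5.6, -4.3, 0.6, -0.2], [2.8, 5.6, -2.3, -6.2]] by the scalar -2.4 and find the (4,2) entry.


Scalar multiplication: (cA)_{ij} = c * A_{ij}.
c = -2.4
A_{42} = 5.6
(cA)_{42} = -2.4 * 5.6 = -13.44

-13.44


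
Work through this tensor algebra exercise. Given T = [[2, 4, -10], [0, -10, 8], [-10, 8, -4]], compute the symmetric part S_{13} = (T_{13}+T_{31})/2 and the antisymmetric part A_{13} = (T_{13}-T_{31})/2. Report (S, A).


T_{13} = -10
T_{31} = -10
S_{13} = (-10 + -10)/2 = -20/2 = -10
A_{13} = (-10 - -10)/2 = 0/2 = 0
Check: S + A = -10 + 0 = -10 = T_{13}.

(-10, 0)


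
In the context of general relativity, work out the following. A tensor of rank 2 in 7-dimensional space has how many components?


The number of components of a rank-r tensor in d dimensions is d^r.
Here d = 7 and r = 2.
7^2 = 49

49


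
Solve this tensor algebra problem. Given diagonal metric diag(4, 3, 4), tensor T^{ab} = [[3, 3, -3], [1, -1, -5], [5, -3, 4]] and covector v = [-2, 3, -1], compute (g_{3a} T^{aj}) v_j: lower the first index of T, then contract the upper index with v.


Step 1: lower the first index. For a diagonal metric, g_{ia} T^{aj} = g_{ii} T^{ij} (no sum on i).
g_{33} = 4
S_3{}^1 = 4 * T^{31} = 4 * 5 = 20
S_3{}^2 = 4 * T^{32} = 4 * -3 = -12
S_3{}^3 = 4 * T^{33} = 4 * 4 = 16
Step 2: contract S_3{}^j with v_j.
S_3{}^1 * v_1 = 20 * -2 = -40
S_3{}^2 * v_2 = -12 * 3 = -36
S_3{}^3 * v_3 = 16 * -1 = -16
Result = -40 + -36 + -16 = -92

-92


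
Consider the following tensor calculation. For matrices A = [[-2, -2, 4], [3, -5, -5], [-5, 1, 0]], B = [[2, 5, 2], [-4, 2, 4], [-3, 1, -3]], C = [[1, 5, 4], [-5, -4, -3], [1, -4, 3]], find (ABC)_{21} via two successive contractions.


(ABC)_{21} = sum_m (AB)_{2m} C_{m1}. First compute row 2 of AB.
(AB)_{21} = 3*2 + -5*-4 + -5*-3 = 41
(AB)_{22} = 3*5 + -5*2 + -5*1 = 0
(AB)_{23} = 3*2 + -5*4 + -5*-3 = 1
Now contract with column 1 of C:
(AB)_{21} * C_{11} = 41 * 1 = 41
(AB)_{22} * C_{21} = 0 * -5 = 0
(AB)_{23} * C_{31} = 1 * 1 = 1
(ABC)_{21} = 41 + 0 + 1 = 42

42


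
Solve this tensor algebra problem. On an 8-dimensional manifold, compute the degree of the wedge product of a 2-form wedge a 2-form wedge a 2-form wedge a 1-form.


The degree of a wedge product is the sum of the degrees of the individual forms.
Degrees: 2, 2, 2, 1
Total degree = 2 + 2 + 2 + 1 = 7

7


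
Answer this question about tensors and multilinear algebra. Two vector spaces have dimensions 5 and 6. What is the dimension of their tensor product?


The dimension of a tensor product is the product of dimensions.
dim(V) = 5, dim(W) = 6
dim(V (x) W) = 5 * 6 = 30

30


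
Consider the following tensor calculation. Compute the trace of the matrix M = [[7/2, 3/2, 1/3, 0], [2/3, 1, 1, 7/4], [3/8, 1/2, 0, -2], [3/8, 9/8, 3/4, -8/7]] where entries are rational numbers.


The trace is the sum of diagonal entries.
Diagonal: M[1,1] = 7/2, M[2,2] = 1, M[3,3] = 0, M[4,4] = -8/7
Tr(M) = 7/2 + 1 + 0 + -8/7
Computing step by step:
After adding M[1,1]: 7/2
After adding M[2,2]: 9/2
After adding M[3,3]: 9/2
After adding M[4,4]: 47/14
Tr(M) = 47/14

47/14


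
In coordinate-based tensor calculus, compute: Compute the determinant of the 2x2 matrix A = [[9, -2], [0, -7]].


For a 2x2 matrix [[a, b], [c, d]], det = a*d - b*c.
a = 9, b = -2, c = 0, d = -7
a*d = 9 * -7 = -63
b*c = -2 * 0 = 0
det = -63 - 0 = -63

-63


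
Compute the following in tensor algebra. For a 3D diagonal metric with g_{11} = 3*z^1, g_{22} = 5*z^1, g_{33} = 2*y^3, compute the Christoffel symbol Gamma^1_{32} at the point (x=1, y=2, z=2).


For a diagonal metric, Gamma^k_{ij} = (1/2) g^{kk} (dg_{ik}/dx_j + dg_{jk}/dx_i - dg_{ij}/dx_k).
The metric is diagonal, so g_{ab} = 0 for a != b.
At the given point: g_{11} = 6, g_{22} = 10, g_{33} = 16
g^{11} = 1/6
dg_{31}/dx_2 = 0 (off-diagonal)
dg_{21}/dx_3 = 0 (off-diagonal)
dg_{32}/dx_1 = 0 (off-diagonal)
Numerator = 0 + 0 - 0 = 0
Gamma^1_{32} = 0 / (2 * 6) = 0

0


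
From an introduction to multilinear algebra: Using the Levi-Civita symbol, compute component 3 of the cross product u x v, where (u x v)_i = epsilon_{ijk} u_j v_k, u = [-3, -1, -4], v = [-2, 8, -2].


(u x v)_3 = sum_{j,k} epsilon_{3jk} u_j v_k. Only permutations of (1,2,3) contribute; the two non-zero terms are:
eps_{312} u_1 v_2 = 1 * -3 * 8 = -24
eps_{321} u_2 v_1 = -1 * -1 * -2 = -2
(u x v)_3 = -26

-26


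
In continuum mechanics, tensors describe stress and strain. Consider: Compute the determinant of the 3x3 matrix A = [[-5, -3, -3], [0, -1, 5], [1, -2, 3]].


Expanding along the first row, det(A) = a11*M_11 - a12*M_12 + a13*M_13, where M_1j is the (1,j) minor.
Minor M_11 = -1*3 - 5*-2 = 7
Minor M_12 = 0*3 - 5*1 = -5
Minor M_13 = 0*-2 - -1*1 = 1
det = -5*(7) - -3*(-5) + -3*(1)
    = -35 - 15 + -3
    = -53

-53


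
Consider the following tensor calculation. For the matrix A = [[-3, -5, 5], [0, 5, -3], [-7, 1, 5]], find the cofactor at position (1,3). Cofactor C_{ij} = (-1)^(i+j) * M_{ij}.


To find cofactor C_{13}, delete row 1 and column 3.
The resulting 2x2 submatrix is: [[0, 5], [-7, 1]]
Minor M_{13} = 0*1 - 5*-7
  = 0 - -35 = 35
Sign = (-1)^(1+3) = (-1)^4 = 1
Cofactor C_{13} = 1 * 35 = 35

35


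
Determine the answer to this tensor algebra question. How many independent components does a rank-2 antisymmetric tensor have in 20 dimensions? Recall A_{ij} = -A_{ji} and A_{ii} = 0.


An antisymmetric rank-2 tensor satisfies A_{ij} = -A_{ji}, so diagonal entries are zero.
The independent components are the upper-triangular entries: C(n, 2) = n(n-1)/2.
n = 20
C(20, 2) = 20 * 19 / 2 = 380 / 2 = 190

190


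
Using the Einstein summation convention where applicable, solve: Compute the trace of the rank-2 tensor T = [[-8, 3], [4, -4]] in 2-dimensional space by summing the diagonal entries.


The contraction (trace) of a rank-2 tensor is the sum of its diagonal elements.
Diagonal entries: A[1,1] = -8, A[2,2] = -4
Tr(A) = -8 + -4 = -12

-12


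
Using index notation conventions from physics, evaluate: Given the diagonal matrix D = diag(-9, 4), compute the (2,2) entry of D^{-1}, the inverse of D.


For a diagonal matrix, the inverse has entries (D^{-1})_{ii} = 1/d_{ii}.
The diagonal entries are: d_{11} = -9, d_{22} = 4
We need (D^{-1})_{22} = 1/d_{22} = 1/4 = 1/4

1/4
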